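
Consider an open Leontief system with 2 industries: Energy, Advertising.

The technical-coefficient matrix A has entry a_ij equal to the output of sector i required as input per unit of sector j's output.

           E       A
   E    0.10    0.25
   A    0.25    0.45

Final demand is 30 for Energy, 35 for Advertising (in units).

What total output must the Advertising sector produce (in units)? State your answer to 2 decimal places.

x_A = 90.17

I − A =
  [   0.90    -0.25]
  [  -0.25     0.55]
det(I−A) = (0.90)(0.55) − (-0.25)(-0.25) = 0.4325
adj(I−A) = [[0.55, 0.25], [0.25, 0.90]]
(I − A)⁻¹ = adj(I−A) / det(I−A) ≈
  [   1.2717     0.5780]
  [   0.5780     2.0809]
x = (I − A)⁻¹ d = adj(I−A)·d / det(I−A), with det(I−A) = 0.4325:
  x_E = (0.55·30 + 0.25·35) / 0.4325 = 25.25 / 0.4325 ≈ 58.38
  x_A = (0.25·30 + 0.90·35) / 0.4325 = 39.00 / 0.4325 ≈ 90.17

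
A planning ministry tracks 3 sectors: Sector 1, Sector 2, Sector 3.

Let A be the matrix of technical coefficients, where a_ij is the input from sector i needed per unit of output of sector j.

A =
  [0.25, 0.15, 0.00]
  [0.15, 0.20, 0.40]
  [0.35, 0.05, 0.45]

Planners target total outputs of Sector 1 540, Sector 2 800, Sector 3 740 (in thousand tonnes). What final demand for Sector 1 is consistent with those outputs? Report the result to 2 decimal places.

I − A =
  [   0.75    -0.15     0.00]
  [  -0.15     0.80    -0.40]
  [  -0.35    -0.05     0.55]
d = (I − A) x:
  d_1 = (+0.75)·540 + (-0.15)·800 + (+0.00)·740 = 285.00
  d_2 = (-0.15)·540 + (+0.80)·800 + (-0.40)·740 = 263.00
  d_3 = (-0.35)·540 + (-0.05)·800 + (+0.55)·740 = 178.00

d_1 = 285.00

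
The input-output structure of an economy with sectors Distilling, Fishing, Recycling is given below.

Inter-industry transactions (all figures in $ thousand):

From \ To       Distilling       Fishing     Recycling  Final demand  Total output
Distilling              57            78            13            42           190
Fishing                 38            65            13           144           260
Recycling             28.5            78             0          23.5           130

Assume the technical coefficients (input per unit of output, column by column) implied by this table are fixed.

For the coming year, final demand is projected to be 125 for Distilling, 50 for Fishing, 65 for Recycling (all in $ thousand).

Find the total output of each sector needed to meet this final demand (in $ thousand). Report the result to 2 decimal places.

Technical coefficients a_ij = z_ij / X_j:
  a_11 = 57/190 = 0.30, a_21 = 38/190 = 0.20, a_31 = 28.5/190 = 0.15
  a_12 = 78/260 = 0.30, a_22 = 65/260 = 0.25, a_32 = 78/260 = 0.30
  a_13 = 13/130 = 0.10, a_23 = 13/130 = 0.10, a_33 = 0/130 = 0.00
I − A =
  [   0.70    -0.30    -0.10]
  [  -0.20     0.75    -0.10]
  [  -0.15    -0.30     1.00]
Cofactors of I−A, C_ij = (−1)^(i+j)·(minor ij) (rows/columns in the sector order above):
  C_11 = (0.75)(1.00) − (-0.10)(-0.30) = 0.7200
  C_12 = −[(-0.20)(1.00) − (-0.10)(-0.15)] = 0.2150
  C_13 = (-0.20)(-0.30) − (0.75)(-0.15) = 0.1725
  C_21 = −[(-0.30)(1.00) − (-0.10)(-0.30)] = 0.3300
  C_22 = (0.70)(1.00) − (-0.10)(-0.15) = 0.6850
  C_23 = −[(0.70)(-0.30) − (-0.30)(-0.15)] = 0.2550
  C_31 = (-0.30)(-0.10) − (-0.10)(0.75) = 0.1050
  C_32 = −[(0.70)(-0.10) − (-0.10)(-0.20)] = 0.0900
  C_33 = (0.70)(0.75) − (-0.30)(-0.20) = 0.4650
det(I−A) = Σ_j (I−A)_1j·C_1j = (0.70)(0.7200) + (-0.30)(0.2150) + (-0.10)(0.1725) = 0.42225
adj(I−A) = Cᵀ =
  [ 0.7200   0.3300   0.1050]
  [ 0.2150   0.6850   0.0900]
  [ 0.1725   0.2550   0.4650]
(I − A)⁻¹ = adj(I−A) / det(I−A) ≈
  [   1.7052     0.7815     0.2487]
  [   0.5092     1.6223     0.2131]
  [   0.4085     0.6039     1.1012]
x = (I − A)⁻¹ d = adj(I−A)·d / det(I−A), with det(I−A) = 0.42225:
  x_1 = (0.7200·125 + 0.3300·50 + 0.1050·65) / 0.42225 = 113.325 / 0.42225 ≈ 268.38
  x_2 = (0.2150·125 + 0.6850·50 + 0.0900·65) / 0.42225 = 66.975 / 0.42225 ≈ 158.61
  x_3 = (0.1725·125 + 0.2550·50 + 0.4650·65) / 0.42225 = 64.5375 / 0.42225 ≈ 152.84

x_1 = 268.38, x_2 = 158.61, x_3 = 152.84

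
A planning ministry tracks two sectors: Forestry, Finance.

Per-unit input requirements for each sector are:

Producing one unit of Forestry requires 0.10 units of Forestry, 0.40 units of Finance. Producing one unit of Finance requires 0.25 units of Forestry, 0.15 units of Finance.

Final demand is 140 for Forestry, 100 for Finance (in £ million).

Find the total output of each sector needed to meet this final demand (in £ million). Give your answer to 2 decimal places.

I − A =
  [   0.90    -0.25]
  [  -0.40     0.85]
det(I−A) = (0.90)(0.85) − (-0.25)(-0.40) = 0.6650
adj(I−A) = [[0.85, 0.25], [0.40, 0.90]]
(I − A)⁻¹ = adj(I−A) / det(I−A) ≈
  [   1.2782     0.3759]
  [   0.6015     1.3534]
x = (I − A)⁻¹ d = adj(I−A)·d / det(I−A), with det(I−A) = 0.6650:
  x_1 = (0.85·140 + 0.25·100) / 0.6650 = 144.00 / 0.6650 ≈ 216.54
  x_2 = (0.40·140 + 0.90·100) / 0.6650 = 146.00 / 0.6650 ≈ 219.55

x_1 = 216.54, x_2 = 219.55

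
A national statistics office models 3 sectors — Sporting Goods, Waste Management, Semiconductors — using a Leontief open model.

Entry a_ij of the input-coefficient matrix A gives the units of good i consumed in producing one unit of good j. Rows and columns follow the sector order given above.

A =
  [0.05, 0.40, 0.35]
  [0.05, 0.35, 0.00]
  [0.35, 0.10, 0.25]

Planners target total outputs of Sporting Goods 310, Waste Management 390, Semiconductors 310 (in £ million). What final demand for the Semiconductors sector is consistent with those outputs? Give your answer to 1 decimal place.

I − A =
  [   0.95    -0.40    -0.35]
  [  -0.05     0.65     0.00]
  [  -0.35    -0.10     0.75]
d = (I − A) x:
  d_1 = (+0.95)·310 + (-0.40)·390 + (-0.35)·310 = 30.0
  d_2 = (-0.05)·310 + (+0.65)·390 + (+0.00)·310 = 238.0
  d_3 = (-0.35)·310 + (-0.10)·390 + (+0.75)·310 = 85.0

d_3 = 85.0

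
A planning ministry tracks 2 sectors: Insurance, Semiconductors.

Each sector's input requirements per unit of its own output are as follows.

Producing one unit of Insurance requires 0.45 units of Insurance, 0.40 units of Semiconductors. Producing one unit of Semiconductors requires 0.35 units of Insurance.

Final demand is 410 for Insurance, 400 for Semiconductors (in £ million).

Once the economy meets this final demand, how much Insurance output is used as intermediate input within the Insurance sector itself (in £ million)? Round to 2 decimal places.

z_11 = 603.66

I − A =
  [   0.55    -0.35]
  [  -0.40     1.00]
det(I−A) = (0.55)(1.00) − (-0.35)(-0.40) = 0.4100
adj(I−A) = [[1.00, 0.35], [0.40, 0.55]]
(I − A)⁻¹ = adj(I−A) / det(I−A) ≈
  [   2.4390     0.8537]
  [   0.9756     1.3415]
First solve x = (I − A)⁻¹ d = adj(I−A)·d / det(I−A); in particular x_1 = (1.00·410 + 0.35·400) / 0.4100 = 550.00 / 0.4100 ≈ 1341.4634.
Intermediate flow from 1 to 1: z_11 = a_11 · x_1 = 0.45 × 550.00 / 0.4100 = 247.50 / 0.4100 ≈ 603.66.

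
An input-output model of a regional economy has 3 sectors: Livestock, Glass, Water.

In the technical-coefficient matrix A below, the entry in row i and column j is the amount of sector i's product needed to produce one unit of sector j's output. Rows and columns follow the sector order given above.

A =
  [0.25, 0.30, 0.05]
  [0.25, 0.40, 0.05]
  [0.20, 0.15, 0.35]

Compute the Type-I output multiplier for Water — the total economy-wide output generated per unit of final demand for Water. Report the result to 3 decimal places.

m_W = 2.068

I − A =
  [   0.75    -0.30    -0.05]
  [  -0.25     0.60    -0.05]
  [  -0.20    -0.15     0.65]
Cofactors of I−A, C_ij = (−1)^(i+j)·(minor ij) (rows/columns in the sector order above):
  C_11 = (0.60)(0.65) − (-0.05)(-0.15) = 0.3825
  C_12 = −[(-0.25)(0.65) − (-0.05)(-0.20)] = 0.1725
  C_13 = (-0.25)(-0.15) − (0.60)(-0.20) = 0.1575
  C_21 = −[(-0.30)(0.65) − (-0.05)(-0.15)] = 0.2025
  C_22 = (0.75)(0.65) − (-0.05)(-0.20) = 0.4775
  C_23 = −[(0.75)(-0.15) − (-0.30)(-0.20)] = 0.1725
  C_31 = (-0.30)(-0.05) − (-0.05)(0.60) = 0.0450
  C_32 = −[(0.75)(-0.05) − (-0.05)(-0.25)] = 0.0500
  C_33 = (0.75)(0.60) − (-0.30)(-0.25) = 0.3750
det(I−A) = Σ_j (I−A)_1j·C_1j = (0.75)(0.3825) + (-0.30)(0.1725) + (-0.05)(0.1575) = 0.22725
adj(I−A) = Cᵀ =
  [ 0.3825   0.2025   0.0450]
  [ 0.1725   0.4775   0.0500]
  [ 0.1575   0.1725   0.3750]
(I − A)⁻¹ = adj(I−A) / det(I−A) ≈
  [   1.6832     0.8911     0.1980]
  [   0.7591     2.1012     0.2200]
  [   0.6931     0.7591     1.6502]
The output multiplier for sector j is the column-j sum of the Leontief inverse (I − A)⁻¹ = adj(I−A) / det(I−A).
Column W of adj(I−A): (0.0450, 0.0500, 0.3750); det(I−A) = 0.22725.
m_W = (0.0450 + 0.0500 + 0.3750) / 0.22725 = 0.47 / 0.22725 ≈ 2.068.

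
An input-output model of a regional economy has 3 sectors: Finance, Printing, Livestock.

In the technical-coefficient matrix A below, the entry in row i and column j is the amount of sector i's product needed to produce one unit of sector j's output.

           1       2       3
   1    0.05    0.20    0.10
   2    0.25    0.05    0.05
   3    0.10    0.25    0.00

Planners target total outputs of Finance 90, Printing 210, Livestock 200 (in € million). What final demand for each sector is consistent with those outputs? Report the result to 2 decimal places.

d_1 = 23.50, d_2 = 167.00, d_3 = 138.50

I − A =
  [   0.95    -0.20    -0.10]
  [  -0.25     0.95    -0.05]
  [  -0.10    -0.25     1.00]
d = (I − A) x:
  d_1 = (+0.95)·90 + (-0.20)·210 + (-0.10)·200 = 23.50
  d_2 = (-0.25)·90 + (+0.95)·210 + (-0.05)·200 = 167.00
  d_3 = (-0.10)·90 + (-0.25)·210 + (+1.00)·200 = 138.50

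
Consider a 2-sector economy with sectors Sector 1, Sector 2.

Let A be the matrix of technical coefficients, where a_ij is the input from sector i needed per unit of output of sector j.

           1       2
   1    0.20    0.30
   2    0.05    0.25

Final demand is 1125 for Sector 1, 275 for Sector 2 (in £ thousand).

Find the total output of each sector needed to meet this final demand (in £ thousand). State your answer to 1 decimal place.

x_1 = 1583.3, x_2 = 472.2

I − A =
  [   0.80    -0.30]
  [  -0.05     0.75]
det(I−A) = (0.80)(0.75) − (-0.30)(-0.05) = 0.5850
adj(I−A) = [[0.75, 0.30], [0.05, 0.80]]
(I − A)⁻¹ = adj(I−A) / det(I−A) ≈
  [   1.2821     0.5128]
  [   0.0855     1.3675]
x = (I − A)⁻¹ d = adj(I−A)·d / det(I−A), with det(I−A) = 0.5850:
  x_1 = (0.75·1125 + 0.30·275) / 0.5850 = 926.25 / 0.5850 ≈ 1583.3
  x_2 = (0.05·1125 + 0.80·275) / 0.5850 = 276.25 / 0.5850 ≈ 472.2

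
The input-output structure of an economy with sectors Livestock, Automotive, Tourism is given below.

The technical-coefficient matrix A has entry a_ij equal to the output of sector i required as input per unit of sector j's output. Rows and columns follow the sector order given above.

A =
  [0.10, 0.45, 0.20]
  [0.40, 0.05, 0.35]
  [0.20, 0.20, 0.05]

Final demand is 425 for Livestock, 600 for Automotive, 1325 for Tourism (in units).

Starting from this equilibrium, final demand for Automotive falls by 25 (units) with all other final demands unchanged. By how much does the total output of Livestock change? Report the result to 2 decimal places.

Δx_L = -23.72

I − A =
  [   0.90    -0.45    -0.20]
  [  -0.40     0.95    -0.35]
  [  -0.20    -0.20     0.95]
Cofactors of I−A, C_ij = (−1)^(i+j)·(minor ij) (rows/columns in the sector order above):
  C_11 = (0.95)(0.95) − (-0.35)(-0.20) = 0.8325
  C_12 = −[(-0.40)(0.95) − (-0.35)(-0.20)] = 0.4500
  C_13 = (-0.40)(-0.20) − (0.95)(-0.20) = 0.2700
  C_21 = −[(-0.45)(0.95) − (-0.20)(-0.20)] = 0.4675
  C_22 = (0.90)(0.95) − (-0.20)(-0.20) = 0.8150
  C_23 = −[(0.90)(-0.20) − (-0.45)(-0.20)] = 0.2700
  C_31 = (-0.45)(-0.35) − (-0.20)(0.95) = 0.3475
  C_32 = −[(0.90)(-0.35) − (-0.20)(-0.40)] = 0.3950
  C_33 = (0.90)(0.95) − (-0.45)(-0.40) = 0.6750
det(I−A) = Σ_j (I−A)_1j·C_1j = (0.90)(0.8325) + (-0.45)(0.4500) + (-0.20)(0.2700) = 0.49275
adj(I−A) = Cᵀ =
  [ 0.8325   0.4675   0.3475]
  [ 0.4500   0.8150   0.3950]
  [ 0.2700   0.2700   0.6750]
(I − A)⁻¹ = adj(I−A) / det(I−A) ≈
  [   1.6895     0.9488     0.7052]
  [   0.9132     1.6540     0.8016]
  [   0.5479     0.5479     1.3699]
Δx = (I − A)⁻¹ Δd with Δd having -25 in the Automotive component and 0 elsewhere.
So Δx_L = L_LA · (-25), where L_LA = adj(I−A)_LA / det(I−A) = 0.4675 / 0.49275.
Δx_L = 0.4675 × (-25) / 0.49275 = -11.6875 / 0.49275 ≈ -23.72.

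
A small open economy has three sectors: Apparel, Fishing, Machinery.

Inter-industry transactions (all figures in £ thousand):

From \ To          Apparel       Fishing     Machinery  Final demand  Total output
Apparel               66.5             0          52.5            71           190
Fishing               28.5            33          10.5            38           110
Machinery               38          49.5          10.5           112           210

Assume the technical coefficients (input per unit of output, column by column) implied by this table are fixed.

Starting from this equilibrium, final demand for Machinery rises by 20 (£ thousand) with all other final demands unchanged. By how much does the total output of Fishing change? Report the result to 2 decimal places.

Technical coefficients a_ij = z_ij / X_j:
  a_AA = 66.5/190 = 0.35, a_FA = 28.5/190 = 0.15, a_MA = 38/190 = 0.20
  a_AF = 0/110 = 0.00, a_FF = 33/110 = 0.30, a_MF = 49.5/110 = 0.45
  a_AM = 52.5/210 = 0.25, a_FM = 10.5/210 = 0.05, a_MM = 10.5/210 = 0.05
I − A =
  [   0.65     0.00    -0.25]
  [  -0.15     0.70    -0.05]
  [  -0.20    -0.45     0.95]
Cofactors of I−A, C_ij = (−1)^(i+j)·(minor ij) (rows/columns in the sector order above):
  C_11 = (0.70)(0.95) − (-0.05)(-0.45) = 0.6425
  C_12 = −[(-0.15)(0.95) − (-0.05)(-0.20)] = 0.1525
  C_13 = (-0.15)(-0.45) − (0.70)(-0.20) = 0.2075
  C_21 = −[(0.00)(0.95) − (-0.25)(-0.45)] = 0.1125
  C_22 = (0.65)(0.95) − (-0.25)(-0.20) = 0.5675
  C_23 = −[(0.65)(-0.45) − (0.00)(-0.20)] = 0.2925
  C_31 = (0.00)(-0.05) − (-0.25)(0.70) = 0.1750
  C_32 = −[(0.65)(-0.05) − (-0.25)(-0.15)] = 0.0700
  C_33 = (0.65)(0.70) − (0.00)(-0.15) = 0.4550
det(I−A) = Σ_j (I−A)_1j·C_1j = (0.65)(0.6425) + (0.00)(0.1525) + (-0.25)(0.2075) = 0.36575
adj(I−A) = Cᵀ =
  [ 0.6425   0.1125   0.1750]
  [ 0.1525   0.5675   0.0700]
  [ 0.2075   0.2925   0.4550]
(I − A)⁻¹ = adj(I−A) / det(I−A) ≈
  [   1.7567     0.3076     0.4785]
  [   0.4170     1.5516     0.1914]
  [   0.5673     0.7997     1.2440]
Δx = (I − A)⁻¹ Δd with Δd having +20 in the Machinery component and 0 elsewhere.
So Δx_F = L_FM · (+20), where L_FM = adj(I−A)_FM / det(I−A) = 0.0700 / 0.36575.
Δx_F = 0.0700 × (+20) / 0.36575 = 1.40 / 0.36575 ≈ 3.83.

Δx_F = 3.83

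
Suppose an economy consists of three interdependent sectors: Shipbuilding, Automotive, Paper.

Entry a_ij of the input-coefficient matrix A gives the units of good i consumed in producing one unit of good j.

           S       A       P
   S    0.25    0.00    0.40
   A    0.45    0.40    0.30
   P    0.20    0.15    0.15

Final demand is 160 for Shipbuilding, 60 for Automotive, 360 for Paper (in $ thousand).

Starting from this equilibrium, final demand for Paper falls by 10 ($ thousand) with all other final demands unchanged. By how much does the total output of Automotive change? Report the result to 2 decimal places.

I − A =
  [   0.75     0.00    -0.40]
  [  -0.45     0.60    -0.30]
  [  -0.20    -0.15     0.85]
Cofactors of I−A, C_ij = (−1)^(i+j)·(minor ij) (rows/columns in the sector order above):
  C_11 = (0.60)(0.85) − (-0.30)(-0.15) = 0.4650
  C_12 = −[(-0.45)(0.85) − (-0.30)(-0.20)] = 0.4425
  C_13 = (-0.45)(-0.15) − (0.60)(-0.20) = 0.1875
  C_21 = −[(0.00)(0.85) − (-0.40)(-0.15)] = 0.0600
  C_22 = (0.75)(0.85) − (-0.40)(-0.20) = 0.5575
  C_23 = −[(0.75)(-0.15) − (0.00)(-0.20)] = 0.1125
  C_31 = (0.00)(-0.30) − (-0.40)(0.60) = 0.2400
  C_32 = −[(0.75)(-0.30) − (-0.40)(-0.45)] = 0.4050
  C_33 = (0.75)(0.60) − (0.00)(-0.45) = 0.4500
det(I−A) = Σ_j (I−A)_1j·C_1j = (0.75)(0.4650) + (0.00)(0.4425) + (-0.40)(0.1875) = 0.27375
adj(I−A) = Cᵀ =
  [ 0.4650   0.0600   0.2400]
  [ 0.4425   0.5575   0.4050]
  [ 0.1875   0.1125   0.4500]
(I − A)⁻¹ = adj(I−A) / det(I−A) ≈
  [   1.6986     0.2192     0.8767]
  [   1.6164     2.0365     1.4795]
  [   0.6849     0.4110     1.6438]
Δx = (I − A)⁻¹ Δd with Δd having -10 in the Paper component and 0 elsewhere.
So Δx_A = L_AP · (-10), where L_AP = adj(I−A)_AP / det(I−A) = 0.4050 / 0.27375.
Δx_A = 0.4050 × (-10) / 0.27375 = -4.05 / 0.27375 ≈ -14.79.

Δx_A = -14.79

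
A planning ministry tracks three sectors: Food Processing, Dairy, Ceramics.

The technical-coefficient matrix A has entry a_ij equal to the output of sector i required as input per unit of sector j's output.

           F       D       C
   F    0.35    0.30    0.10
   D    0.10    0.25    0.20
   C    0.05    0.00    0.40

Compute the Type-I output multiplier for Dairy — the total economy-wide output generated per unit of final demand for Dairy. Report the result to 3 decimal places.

I − A =
  [   0.65    -0.30    -0.10]
  [  -0.10     0.75    -0.20]
  [  -0.05     0.00     0.60]
Cofactors of I−A, C_ij = (−1)^(i+j)·(minor ij) (rows/columns in the sector order above):
  C_11 = (0.75)(0.60) − (-0.20)(0.00) = 0.4500
  C_12 = −[(-0.10)(0.60) − (-0.20)(-0.05)] = 0.0700
  C_13 = (-0.10)(0.00) − (0.75)(-0.05) = 0.0375
  C_21 = −[(-0.30)(0.60) − (-0.10)(0.00)] = 0.1800
  C_22 = (0.65)(0.60) − (-0.10)(-0.05) = 0.3850
  C_23 = −[(0.65)(0.00) − (-0.30)(-0.05)] = 0.0150
  C_31 = (-0.30)(-0.20) − (-0.10)(0.75) = 0.1350
  C_32 = −[(0.65)(-0.20) − (-0.10)(-0.10)] = 0.1400
  C_33 = (0.65)(0.75) − (-0.30)(-0.10) = 0.4575
det(I−A) = Σ_j (I−A)_1j·C_1j = (0.65)(0.4500) + (-0.30)(0.0700) + (-0.10)(0.0375) = 0.26775
adj(I−A) = Cᵀ =
  [ 0.4500   0.1800   0.1350]
  [ 0.0700   0.3850   0.1400]
  [ 0.0375   0.0150   0.4575]
(I − A)⁻¹ = adj(I−A) / det(I−A) ≈
  [   1.6807     0.6723     0.5042]
  [   0.2614     1.4379     0.5229]
  [   0.1401     0.0560     1.7087]
The output multiplier for sector j is the column-j sum of the Leontief inverse (I − A)⁻¹ = adj(I−A) / det(I−A).
Column D of adj(I−A): (0.1800, 0.3850, 0.0150); det(I−A) = 0.26775.
m_D = (0.1800 + 0.3850 + 0.0150) / 0.26775 = 0.58 / 0.26775 ≈ 2.166.

m_D = 2.166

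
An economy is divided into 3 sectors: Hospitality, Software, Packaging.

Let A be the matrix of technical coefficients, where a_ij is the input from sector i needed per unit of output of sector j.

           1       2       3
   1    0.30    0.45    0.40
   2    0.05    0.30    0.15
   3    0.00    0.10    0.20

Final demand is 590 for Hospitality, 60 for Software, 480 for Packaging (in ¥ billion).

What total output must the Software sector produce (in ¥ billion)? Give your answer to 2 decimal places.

I − A =
  [   0.70    -0.45    -0.40]
  [  -0.05     0.70    -0.15]
  [   0.00    -0.10     0.80]
Cofactors of I−A, C_ij = (−1)^(i+j)·(minor ij) (rows/columns in the sector order above):
  C_11 = (0.70)(0.80) − (-0.15)(-0.10) = 0.5450
  C_12 = −[(-0.05)(0.80) − (-0.15)(0.00)] = 0.0400
  C_13 = (-0.05)(-0.10) − (0.70)(0.00) = 0.0050
  C_21 = −[(-0.45)(0.80) − (-0.40)(-0.10)] = 0.4000
  C_22 = (0.70)(0.80) − (-0.40)(0.00) = 0.5600
  C_23 = −[(0.70)(-0.10) − (-0.45)(0.00)] = 0.0700
  C_31 = (-0.45)(-0.15) − (-0.40)(0.70) = 0.3475
  C_32 = −[(0.70)(-0.15) − (-0.40)(-0.05)] = 0.1250
  C_33 = (0.70)(0.70) − (-0.45)(-0.05) = 0.4675
det(I−A) = Σ_j (I−A)_1j·C_1j = (0.70)(0.5450) + (-0.45)(0.0400) + (-0.40)(0.0050) = 0.3615
adj(I−A) = Cᵀ =
  [ 0.5450   0.4000   0.3475]
  [ 0.0400   0.5600   0.1250]
  [ 0.0050   0.0700   0.4675]
(I − A)⁻¹ = adj(I−A) / det(I−A) ≈
  [   1.5076     1.1065     0.9613]
  [   0.1107     1.5491     0.3458]
  [   0.0138     0.1936     1.2932]
x = (I − A)⁻¹ d = adj(I−A)·d / det(I−A), with det(I−A) = 0.3615:
  x_1 = (0.5450·590 + 0.4000·60 + 0.3475·480) / 0.3615 = 512.35 / 0.3615 ≈ 1417.29
  x_2 = (0.0400·590 + 0.5600·60 + 0.1250·480) / 0.3615 = 117.20 / 0.3615 ≈ 324.20
  x_3 = (0.0050·590 + 0.0700·60 + 0.4675·480) / 0.3615 = 231.55 / 0.3615 ≈ 640.53

x_2 = 324.20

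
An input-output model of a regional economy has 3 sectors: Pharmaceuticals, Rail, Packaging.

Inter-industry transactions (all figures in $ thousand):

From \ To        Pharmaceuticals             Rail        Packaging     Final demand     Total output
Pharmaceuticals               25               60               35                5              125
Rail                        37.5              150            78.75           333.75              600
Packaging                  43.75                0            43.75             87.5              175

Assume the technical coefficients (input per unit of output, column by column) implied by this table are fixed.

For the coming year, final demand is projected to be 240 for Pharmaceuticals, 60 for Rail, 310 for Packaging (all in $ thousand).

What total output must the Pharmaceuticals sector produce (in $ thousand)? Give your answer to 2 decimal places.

Technical coefficients a_ij = z_ij / X_j:
  a_11 = 25/125 = 0.20, a_21 = 37.5/125 = 0.30, a_31 = 43.75/125 = 0.35
  a_12 = 60/600 = 0.10, a_22 = 150/600 = 0.25, a_32 = 0/600 = 0.00
  a_13 = 35/175 = 0.20, a_23 = 78.75/175 = 0.45, a_33 = 43.75/175 = 0.25
I − A =
  [   0.80    -0.10    -0.20]
  [  -0.30     0.75    -0.45]
  [  -0.35     0.00     0.75]
Cofactors of I−A, C_ij = (−1)^(i+j)·(minor ij) (rows/columns in the sector order above):
  C_11 = (0.75)(0.75) − (-0.45)(0.00) = 0.5625
  C_12 = −[(-0.30)(0.75) − (-0.45)(-0.35)] = 0.3825
  C_13 = (-0.30)(0.00) − (0.75)(-0.35) = 0.2625
  C_21 = −[(-0.10)(0.75) − (-0.20)(0.00)] = 0.0750
  C_22 = (0.80)(0.75) − (-0.20)(-0.35) = 0.5300
  C_23 = −[(0.80)(0.00) − (-0.10)(-0.35)] = 0.0350
  C_31 = (-0.10)(-0.45) − (-0.20)(0.75) = 0.1950
  C_32 = −[(0.80)(-0.45) − (-0.20)(-0.30)] = 0.4200
  C_33 = (0.80)(0.75) − (-0.10)(-0.30) = 0.5700
det(I−A) = Σ_j (I−A)_1j·C_1j = (0.80)(0.5625) + (-0.10)(0.3825) + (-0.20)(0.2625) = 0.35925
adj(I−A) = Cᵀ =
  [ 0.5625   0.0750   0.1950]
  [ 0.3825   0.5300   0.4200]
  [ 0.2625   0.0350   0.5700]
(I − A)⁻¹ = adj(I−A) / det(I−A) ≈
  [   1.5658     0.2088     0.5428]
  [   1.0647     1.4753     1.1691]
  [   0.7307     0.0974     1.5866]
x = (I − A)⁻¹ d = adj(I−A)·d / det(I−A), with det(I−A) = 0.35925:
  x_1 = (0.5625·240 + 0.0750·60 + 0.1950·310) / 0.35925 = 199.95 / 0.35925 ≈ 556.58
  x_2 = (0.3825·240 + 0.5300·60 + 0.4200·310) / 0.35925 = 253.80 / 0.35925 ≈ 706.47
  x_3 = (0.2625·240 + 0.0350·60 + 0.5700·310) / 0.35925 = 241.80 / 0.35925 ≈ 673.07

x_1 = 556.58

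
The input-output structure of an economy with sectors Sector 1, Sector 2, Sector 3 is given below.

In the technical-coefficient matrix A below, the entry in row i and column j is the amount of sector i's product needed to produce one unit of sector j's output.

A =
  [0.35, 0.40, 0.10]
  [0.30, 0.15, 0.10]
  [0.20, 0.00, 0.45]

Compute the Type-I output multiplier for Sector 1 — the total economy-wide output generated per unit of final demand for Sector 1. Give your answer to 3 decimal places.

I − A =
  [   0.65    -0.40    -0.10]
  [  -0.30     0.85    -0.10]
  [  -0.20     0.00     0.55]
Cofactors of I−A, C_ij = (−1)^(i+j)·(minor ij) (rows/columns in the sector order above):
  C_11 = (0.85)(0.55) − (-0.10)(0.00) = 0.4675
  C_12 = −[(-0.30)(0.55) − (-0.10)(-0.20)] = 0.1850
  C_13 = (-0.30)(0.00) − (0.85)(-0.20) = 0.1700
  C_21 = −[(-0.40)(0.55) − (-0.10)(0.00)] = 0.2200
  C_22 = (0.65)(0.55) − (-0.10)(-0.20) = 0.3375
  C_23 = −[(0.65)(0.00) − (-0.40)(-0.20)] = 0.0800
  C_31 = (-0.40)(-0.10) − (-0.10)(0.85) = 0.1250
  C_32 = −[(0.65)(-0.10) − (-0.10)(-0.30)] = 0.0950
  C_33 = (0.65)(0.85) − (-0.40)(-0.30) = 0.4325
det(I−A) = Σ_j (I−A)_1j·C_1j = (0.65)(0.4675) + (-0.40)(0.1850) + (-0.10)(0.1700) = 0.212875
adj(I−A) = Cᵀ =
  [ 0.4675   0.2200   0.1250]
  [ 0.1850   0.3375   0.0950]
  [ 0.1700   0.0800   0.4325]
(I − A)⁻¹ = adj(I−A) / det(I−A) ≈
  [   2.1961     1.0335     0.5872]
  [   0.8691     1.5854     0.4463]
  [   0.7986     0.3758     2.0317]
The output multiplier for sector j is the column-j sum of the Leontief inverse (I − A)⁻¹ = adj(I−A) / det(I−A).
Column 1 of adj(I−A): (0.4675, 0.1850, 0.1700); det(I−A) = 0.212875.
m_1 = (0.4675 + 0.1850 + 0.1700) / 0.212875 = 0.8225 / 0.212875 ≈ 3.864.

m_1 = 3.864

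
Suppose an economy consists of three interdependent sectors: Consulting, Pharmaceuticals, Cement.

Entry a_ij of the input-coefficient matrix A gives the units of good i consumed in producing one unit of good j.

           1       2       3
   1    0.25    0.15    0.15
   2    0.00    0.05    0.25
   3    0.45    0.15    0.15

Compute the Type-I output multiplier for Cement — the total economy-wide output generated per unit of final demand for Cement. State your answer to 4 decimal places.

m_3 = 2.1752

I − A =
  [   0.75    -0.15    -0.15]
  [   0.00     0.95    -0.25]
  [  -0.45    -0.15     0.85]
Cofactors of I−A, C_ij = (−1)^(i+j)·(minor ij) (rows/columns in the sector order above):
  C_11 = (0.95)(0.85) − (-0.25)(-0.15) = 0.7700
  C_12 = −[(0.00)(0.85) − (-0.25)(-0.45)] = 0.1125
  C_13 = (0.00)(-0.15) − (0.95)(-0.45) = 0.4275
  C_21 = −[(-0.15)(0.85) − (-0.15)(-0.15)] = 0.1500
  C_22 = (0.75)(0.85) − (-0.15)(-0.45) = 0.5700
  C_23 = −[(0.75)(-0.15) − (-0.15)(-0.45)] = 0.1800
  C_31 = (-0.15)(-0.25) − (-0.15)(0.95) = 0.1800
  C_32 = −[(0.75)(-0.25) − (-0.15)(0.00)] = 0.1875
  C_33 = (0.75)(0.95) − (-0.15)(0.00) = 0.7125
det(I−A) = Σ_j (I−A)_1j·C_1j = (0.75)(0.7700) + (-0.15)(0.1125) + (-0.15)(0.4275) = 0.4965
adj(I−A) = Cᵀ =
  [ 0.7700   0.1500   0.1800]
  [ 0.1125   0.5700   0.1875]
  [ 0.4275   0.1800   0.7125]
(I − A)⁻¹ = adj(I−A) / det(I−A) ≈
  [   1.55086     0.30211     0.36254]
  [   0.22659     1.14804     0.37764]
  [   0.86103     0.36254     1.43505]
The output multiplier for sector j is the column-j sum of the Leontief inverse (I − A)⁻¹ = adj(I−A) / det(I−A).
Column 3 of adj(I−A): (0.1800, 0.1875, 0.7125); det(I−A) = 0.4965.
m_3 = (0.1800 + 0.1875 + 0.7125) / 0.4965 = 1.08 / 0.4965 ≈ 2.1752.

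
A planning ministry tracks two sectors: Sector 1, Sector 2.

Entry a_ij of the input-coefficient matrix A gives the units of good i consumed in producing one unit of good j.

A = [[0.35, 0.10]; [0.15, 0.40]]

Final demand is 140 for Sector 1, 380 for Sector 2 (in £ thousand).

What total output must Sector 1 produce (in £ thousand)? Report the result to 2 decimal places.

I − A =
  [   0.65    -0.10]
  [  -0.15     0.60]
det(I−A) = (0.65)(0.60) − (-0.10)(-0.15) = 0.3750
adj(I−A) = [[0.60, 0.10], [0.15, 0.65]]
(I − A)⁻¹ = adj(I−A) / det(I−A) ≈
  [   1.6000     0.2667]
  [   0.4000     1.7333]
x = (I − A)⁻¹ d = adj(I−A)·d / det(I−A), with det(I−A) = 0.3750:
  x_1 = (0.60·140 + 0.10·380) / 0.3750 = 122.00 / 0.3750 ≈ 325.33
  x_2 = (0.15·140 + 0.65·380) / 0.3750 = 268.00 / 0.3750 ≈ 714.67

x_1 = 325.33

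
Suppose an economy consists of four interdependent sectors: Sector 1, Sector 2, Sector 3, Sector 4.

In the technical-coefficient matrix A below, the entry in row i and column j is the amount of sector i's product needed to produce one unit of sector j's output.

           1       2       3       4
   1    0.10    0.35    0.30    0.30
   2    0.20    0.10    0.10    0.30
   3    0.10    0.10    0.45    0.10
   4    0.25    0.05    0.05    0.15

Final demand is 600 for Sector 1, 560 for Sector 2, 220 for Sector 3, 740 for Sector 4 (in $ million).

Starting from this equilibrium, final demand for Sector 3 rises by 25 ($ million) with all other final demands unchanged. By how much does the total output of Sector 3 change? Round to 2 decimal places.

Δx_3 = 56.43

I − A =
  [   0.90    -0.35    -0.30    -0.30]
  [  -0.20     0.90    -0.10    -0.30]
  [  -0.10    -0.10     0.55    -0.10]
  [  -0.25    -0.05    -0.05     0.85]
Compute the cofactors C_ij = (−1)^(i+j)·(3×3 minor ij) of I−A; the adjugate is their transpose:
adj(I−A) = Cᵀ =
  [ 0.397500   0.198625   0.275000   0.242750]
  [ 0.146250   0.340500   0.159000   0.190500]
  [ 0.123000   0.113500   0.518750   0.144500]
  [ 0.132750   0.085125   0.120750   0.361500]
det(I−A) = Σ_j (I−A)_1j·C_1j = (0.90)(0.397500) + (-0.35)(0.146250) + (-0.30)(0.123000) + (-0.30)(0.132750) = 0.2298375
(I − A)⁻¹ = adj(I−A) / det(I−A) ≈
  [   1.7295     0.8642     1.1965     1.0562]
  [   0.6363     1.4815     0.6918     0.8288]
  [   0.5352     0.4938     2.2570     0.6287]
  [   0.5776     0.3704     0.5254     1.5729]
Δx = (I − A)⁻¹ Δd with Δd having +25 in the Sector 3 component and 0 elsewhere.
So Δx_3 = L_33 · (+25), where L_33 = adj(I−A)_33 / det(I−A) = 0.518750 / 0.2298375.
Δx_3 = 0.518750 × (+25) / 0.2298375 = 12.96875 / 0.2298375 ≈ 56.43.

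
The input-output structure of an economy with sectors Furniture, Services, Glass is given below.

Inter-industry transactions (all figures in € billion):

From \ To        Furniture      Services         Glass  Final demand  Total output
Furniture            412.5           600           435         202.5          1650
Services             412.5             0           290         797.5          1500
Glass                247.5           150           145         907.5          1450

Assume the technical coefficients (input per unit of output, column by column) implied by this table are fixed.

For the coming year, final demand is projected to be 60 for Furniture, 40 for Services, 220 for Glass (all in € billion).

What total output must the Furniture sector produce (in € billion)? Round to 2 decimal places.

Technical coefficients a_ij = z_ij / X_j:
  a_11 = 412.5/1650 = 0.25, a_21 = 412.5/1650 = 0.25, a_31 = 247.5/1650 = 0.15
  a_12 = 600/1500 = 0.40, a_22 = 0/1500 = 0.00, a_32 = 150/1500 = 0.10
  a_13 = 435/1450 = 0.30, a_23 = 290/1450 = 0.20, a_33 = 145/1450 = 0.10
I − A =
  [   0.75    -0.40    -0.30]
  [  -0.25     1.00    -0.20]
  [  -0.15    -0.10     0.90]
Cofactors of I−A, C_ij = (−1)^(i+j)·(minor ij) (rows/columns in the sector order above):
  C_11 = (1.00)(0.90) − (-0.20)(-0.10) = 0.8800
  C_12 = −[(-0.25)(0.90) − (-0.20)(-0.15)] = 0.2550
  C_13 = (-0.25)(-0.10) − (1.00)(-0.15) = 0.1750
  C_21 = −[(-0.40)(0.90) − (-0.30)(-0.10)] = 0.3900
  C_22 = (0.75)(0.90) − (-0.30)(-0.15) = 0.6300
  C_23 = −[(0.75)(-0.10) − (-0.40)(-0.15)] = 0.1350
  C_31 = (-0.40)(-0.20) − (-0.30)(1.00) = 0.3800
  C_32 = −[(0.75)(-0.20) − (-0.30)(-0.25)] = 0.2250
  C_33 = (0.75)(1.00) − (-0.40)(-0.25) = 0.6500
det(I−A) = Σ_j (I−A)_1j·C_1j = (0.75)(0.8800) + (-0.40)(0.2550) + (-0.30)(0.1750) = 0.5055
adj(I−A) = Cᵀ =
  [ 0.8800   0.3900   0.3800]
  [ 0.2550   0.6300   0.2250]
  [ 0.1750   0.1350   0.6500]
(I − A)⁻¹ = adj(I−A) / det(I−A) ≈
  [   1.7409     0.7715     0.7517]
  [   0.5045     1.2463     0.4451]
  [   0.3462     0.2671     1.2859]
x = (I − A)⁻¹ d = adj(I−A)·d / det(I−A), with det(I−A) = 0.5055:
  x_1 = (0.8800·60 + 0.3900·40 + 0.3800·220) / 0.5055 = 152.00 / 0.5055 ≈ 300.69
  x_2 = (0.2550·60 + 0.6300·40 + 0.2250·220) / 0.5055 = 90.00 / 0.5055 ≈ 178.04
  x_3 = (0.1750·60 + 0.1350·40 + 0.6500·220) / 0.5055 = 158.90 / 0.5055 ≈ 314.34

x_1 = 300.69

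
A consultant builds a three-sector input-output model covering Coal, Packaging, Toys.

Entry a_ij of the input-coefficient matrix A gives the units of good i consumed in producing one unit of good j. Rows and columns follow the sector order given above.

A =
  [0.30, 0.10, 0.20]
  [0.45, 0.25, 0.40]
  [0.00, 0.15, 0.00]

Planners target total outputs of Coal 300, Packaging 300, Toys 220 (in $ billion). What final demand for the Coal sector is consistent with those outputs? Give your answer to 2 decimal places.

d_C = 136.00

I − A =
  [   0.70    -0.10    -0.20]
  [  -0.45     0.75    -0.40]
  [   0.00    -0.15     1.00]
d = (I − A) x:
  d_C = (+0.70)·300 + (-0.10)·300 + (-0.20)·220 = 136.00
  d_P = (-0.45)·300 + (+0.75)·300 + (-0.40)·220 = 2.00
  d_T = (+0.00)·300 + (-0.15)·300 + (+1.00)·220 = 175.00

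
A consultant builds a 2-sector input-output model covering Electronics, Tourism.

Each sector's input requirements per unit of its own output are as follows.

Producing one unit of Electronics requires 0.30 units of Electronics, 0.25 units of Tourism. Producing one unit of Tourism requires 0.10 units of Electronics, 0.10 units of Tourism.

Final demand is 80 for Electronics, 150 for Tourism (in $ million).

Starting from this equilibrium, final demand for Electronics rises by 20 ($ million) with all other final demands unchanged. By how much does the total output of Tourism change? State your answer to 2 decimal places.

I − A =
  [   0.70    -0.10]
  [  -0.25     0.90]
det(I−A) = (0.70)(0.90) − (-0.10)(-0.25) = 0.6050
adj(I−A) = [[0.90, 0.10], [0.25, 0.70]]
(I − A)⁻¹ = adj(I−A) / det(I−A) ≈
  [   1.4876     0.1653]
  [   0.4132     1.1570]
Δx = (I − A)⁻¹ Δd with Δd having +20 in the Electronics component and 0 elsewhere.
So Δx_T = L_TE · (+20), where L_TE = adj(I−A)_TE / det(I−A) = 0.25 / 0.6050.
Δx_T = 0.25 × (+20) / 0.6050 = 5.00 / 0.6050 ≈ 8.26.

Δx_T = 8.26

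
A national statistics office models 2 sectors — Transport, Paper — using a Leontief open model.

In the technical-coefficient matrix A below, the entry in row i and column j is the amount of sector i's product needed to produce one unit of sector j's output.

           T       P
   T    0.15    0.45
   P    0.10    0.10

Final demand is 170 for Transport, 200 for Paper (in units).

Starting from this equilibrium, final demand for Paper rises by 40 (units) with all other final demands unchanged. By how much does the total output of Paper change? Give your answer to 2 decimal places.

Δx_P = 47.22

I − A =
  [   0.85    -0.45]
  [  -0.10     0.90]
det(I−A) = (0.85)(0.90) − (-0.45)(-0.10) = 0.7200
adj(I−A) = [[0.90, 0.45], [0.10, 0.85]]
(I − A)⁻¹ = adj(I−A) / det(I−A) ≈
  [   1.2500     0.6250]
  [   0.1389     1.1806]
Δx = (I − A)⁻¹ Δd with Δd having +40 in the Paper component and 0 elsewhere.
So Δx_P = L_PP · (+40), where L_PP = adj(I−A)_PP / det(I−A) = 0.85 / 0.7200.
Δx_P = 0.85 × (+40) / 0.7200 = 34.00 / 0.7200 ≈ 47.22.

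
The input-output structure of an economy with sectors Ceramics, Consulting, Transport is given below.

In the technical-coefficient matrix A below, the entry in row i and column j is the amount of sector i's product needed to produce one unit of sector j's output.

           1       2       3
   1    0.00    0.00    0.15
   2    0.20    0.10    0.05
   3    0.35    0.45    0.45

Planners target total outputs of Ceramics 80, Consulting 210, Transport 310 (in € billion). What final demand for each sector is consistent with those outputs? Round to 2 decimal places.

d_1 = 33.50, d_2 = 157.50, d_3 = 48.00

I − A =
  [   1.00     0.00    -0.15]
  [  -0.20     0.90    -0.05]
  [  -0.35    -0.45     0.55]
d = (I − A) x:
  d_1 = (+1.00)·80 + (+0.00)·210 + (-0.15)·310 = 33.50
  d_2 = (-0.20)·80 + (+0.90)·210 + (-0.05)·310 = 157.50
  d_3 = (-0.35)·80 + (-0.45)·210 + (+0.55)·310 = 48.00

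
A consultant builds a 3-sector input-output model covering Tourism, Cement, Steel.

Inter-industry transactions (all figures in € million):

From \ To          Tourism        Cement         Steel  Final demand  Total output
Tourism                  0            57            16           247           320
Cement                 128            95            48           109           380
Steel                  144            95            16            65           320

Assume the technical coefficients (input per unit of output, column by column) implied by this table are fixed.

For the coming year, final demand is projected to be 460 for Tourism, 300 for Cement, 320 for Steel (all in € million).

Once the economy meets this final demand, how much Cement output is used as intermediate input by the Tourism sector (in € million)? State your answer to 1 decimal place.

z_CT = 256.8

Technical coefficients a_ij = z_ij / X_j:
  a_TT = 0/320 = 0.00, a_CT = 128/320 = 0.40, a_ST = 144/320 = 0.45
  a_TC = 57/380 = 0.15, a_CC = 95/380 = 0.25, a_SC = 95/380 = 0.25
  a_TS = 16/320 = 0.05, a_CS = 48/320 = 0.15, a_SS = 16/320 = 0.05
I − A =
  [   1.00    -0.15    -0.05]
  [  -0.40     0.75    -0.15]
  [  -0.45    -0.25     0.95]
Cofactors of I−A, C_ij = (−1)^(i+j)·(minor ij) (rows/columns in the sector order above):
  C_11 = (0.75)(0.95) − (-0.15)(-0.25) = 0.6750
  C_12 = −[(-0.40)(0.95) − (-0.15)(-0.45)] = 0.4475
  C_13 = (-0.40)(-0.25) − (0.75)(-0.45) = 0.4375
  C_21 = −[(-0.15)(0.95) − (-0.05)(-0.25)] = 0.1550
  C_22 = (1.00)(0.95) − (-0.05)(-0.45) = 0.9275
  C_23 = −[(1.00)(-0.25) − (-0.15)(-0.45)] = 0.3175
  C_31 = (-0.15)(-0.15) − (-0.05)(0.75) = 0.0600
  C_32 = −[(1.00)(-0.15) − (-0.05)(-0.40)] = 0.1700
  C_33 = (1.00)(0.75) − (-0.15)(-0.40) = 0.6900
det(I−A) = Σ_j (I−A)_1j·C_1j = (1.00)(0.6750) + (-0.15)(0.4475) + (-0.05)(0.4375) = 0.5860
adj(I−A) = Cᵀ =
  [ 0.6750   0.1550   0.0600]
  [ 0.4475   0.9275   0.1700]
  [ 0.4375   0.3175   0.6900]
(I − A)⁻¹ = adj(I−A) / det(I−A) ≈
  [   1.1519     0.2645     0.1024]
  [   0.7637     1.5828     0.2901]
  [   0.7466     0.5418     1.1775]
First solve x = (I − A)⁻¹ d = adj(I−A)·d / det(I−A); in particular x_T = (0.6750·460 + 0.1550·300 + 0.0600·320) / 0.5860 = 376.20 / 0.5860 ≈ 641.980.
Intermediate flow from C to T: z_CT = a_CT · x_T = 0.40 × 376.20 / 0.5860 = 150.48 / 0.5860 ≈ 256.8.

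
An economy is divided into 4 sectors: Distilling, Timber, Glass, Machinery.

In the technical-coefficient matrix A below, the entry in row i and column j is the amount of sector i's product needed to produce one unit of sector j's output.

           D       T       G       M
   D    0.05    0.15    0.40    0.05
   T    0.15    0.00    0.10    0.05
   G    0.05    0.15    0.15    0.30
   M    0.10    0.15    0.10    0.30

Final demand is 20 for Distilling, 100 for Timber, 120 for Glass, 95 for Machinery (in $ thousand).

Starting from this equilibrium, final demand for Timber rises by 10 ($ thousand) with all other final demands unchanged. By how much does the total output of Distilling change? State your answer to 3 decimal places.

Δx_D = 3.297

I − A =
  [   0.95    -0.15    -0.40    -0.05]
  [  -0.15     1.00    -0.10    -0.05]
  [  -0.05    -0.15     0.85    -0.30]
  [  -0.10    -0.15    -0.10     0.70]
Compute the cofactors C_ij = (−1)^(i+j)·(3×3 minor ij) of I−A; the adjugate is their transpose:
adj(I−A) = Cᵀ =
  [ 0.542875   0.151875   0.294000   0.175625]
  [ 0.095750   0.506250   0.115500   0.092500]
  [ 0.087875   0.151875   0.635250   0.289375]
  [ 0.110625   0.151875   0.157500   0.744375]
det(I−A) = Σ_j (I−A)_1j·C_1j = (0.95)(0.542875) + (-0.15)(0.095750) + (-0.40)(0.087875) + (-0.05)(0.110625) = 0.4606875
(I − A)⁻¹ = adj(I−A) / det(I−A) ≈
  [   1.1784     0.3297     0.6382     0.3812]
  [   0.2078     1.0989     0.2507     0.2008]
  [   0.1907     0.3297     1.3789     0.6281]
  [   0.2401     0.3297     0.3419     1.6158]
Δx = (I − A)⁻¹ Δd with Δd having +10 in the Timber component and 0 elsewhere.
So Δx_D = L_DT · (+10), where L_DT = adj(I−A)_DT / det(I−A) = 0.151875 / 0.4606875.
Δx_D = 0.151875 × (+10) / 0.4606875 = 1.51875 / 0.4606875 ≈ 3.297.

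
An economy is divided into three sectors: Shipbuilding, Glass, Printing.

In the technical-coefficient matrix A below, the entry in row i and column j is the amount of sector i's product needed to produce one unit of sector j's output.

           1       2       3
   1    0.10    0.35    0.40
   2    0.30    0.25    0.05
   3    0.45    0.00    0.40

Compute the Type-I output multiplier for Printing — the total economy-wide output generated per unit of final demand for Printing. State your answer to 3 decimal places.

I − A =
  [   0.90    -0.35    -0.40]
  [  -0.30     0.75    -0.05]
  [  -0.45     0.00     0.60]
Cofactors of I−A, C_ij = (−1)^(i+j)·(minor ij) (rows/columns in the sector order above):
  C_11 = (0.75)(0.60) − (-0.05)(0.00) = 0.4500
  C_12 = −[(-0.30)(0.60) − (-0.05)(-0.45)] = 0.2025
  C_13 = (-0.30)(0.00) − (0.75)(-0.45) = 0.3375
  C_21 = −[(-0.35)(0.60) − (-0.40)(0.00)] = 0.2100
  C_22 = (0.90)(0.60) − (-0.40)(-0.45) = 0.3600
  C_23 = −[(0.90)(0.00) − (-0.35)(-0.45)] = 0.1575
  C_31 = (-0.35)(-0.05) − (-0.40)(0.75) = 0.3175
  C_32 = −[(0.90)(-0.05) − (-0.40)(-0.30)] = 0.1650
  C_33 = (0.90)(0.75) − (-0.35)(-0.30) = 0.5700
det(I−A) = Σ_j (I−A)_1j·C_1j = (0.90)(0.4500) + (-0.35)(0.2025) + (-0.40)(0.3375) = 0.199125
adj(I−A) = Cᵀ =
  [ 0.4500   0.2100   0.3175]
  [ 0.2025   0.3600   0.1650]
  [ 0.3375   0.1575   0.5700]
(I − A)⁻¹ = adj(I−A) / det(I−A) ≈
  [   2.2599     1.0546     1.5945]
  [   1.0169     1.8079     0.8286]
  [   1.6949     0.7910     2.8625]
The output multiplier for sector j is the column-j sum of the Leontief inverse (I − A)⁻¹ = adj(I−A) / det(I−A).
Column 3 of adj(I−A): (0.3175, 0.1650, 0.5700); det(I−A) = 0.199125.
m_3 = (0.3175 + 0.1650 + 0.5700) / 0.199125 = 1.0525 / 0.199125 ≈ 5.286.

m_3 = 5.286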